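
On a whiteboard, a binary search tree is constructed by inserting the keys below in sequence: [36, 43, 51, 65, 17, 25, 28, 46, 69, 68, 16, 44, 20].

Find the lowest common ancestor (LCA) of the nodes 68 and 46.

51

36: root
43: right child of 36 (depth 1)
51: right child of 43 (depth 2)
65: right child of 51 (depth 3)
17: left child of 36 (depth 1)
25: right child of 17 (depth 2)
28: right child of 25 (depth 3)
46: left child of 51 (depth 3)
69: right child of 65 (depth 4)
68: left child of 69 (depth 5)
16: left child of 17 (depth 2)
44: left child of 46 (depth 4)
20: left child of 25 (depth 3)

Path to 68: 36 → 43 → 51 → 65 → 69 → 68
Path to 46: 36 → 43 → 51 → 46
The paths share a prefix ending at 51, then split left and right.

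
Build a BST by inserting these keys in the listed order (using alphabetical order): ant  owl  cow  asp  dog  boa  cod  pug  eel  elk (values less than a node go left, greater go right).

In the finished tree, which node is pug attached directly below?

owl

Insert ant: tree is empty, so ant becomes the root.
Insert owl: owl > ant → go right. Place as right child of ant.
Insert cow: cow > ant → go right; cow < owl → go left. Place as left child of owl.
Insert asp: asp > ant → go right; asp < owl → go left; asp < cow → go left. Place as left child of cow.
Insert dog: dog > ant → go right; dog < owl → go left; dog > cow → go right. Place as right child of cow.
Insert boa: boa > ant → go right; boa < owl → go left; boa < cow → go left; boa > asp → go right. Place as right child of asp.
Insert cod: cod > ant → go right; cod < owl → go left; cod < cow → go left; cod > asp → go right; cod > boa → go right. Place as right child of boa.
Insert pug: pug > ant → go right; pug > owl → go right. Place as right child of owl.
Insert eel: eel > ant → go right; eel < owl → go left; eel > cow → go right; eel > dog → go right. Place as right child of dog.
Insert elk: elk > ant → go right; elk < owl → go left; elk > cow → go right; elk > dog → go right; elk > eel → go right. Place as right child of eel.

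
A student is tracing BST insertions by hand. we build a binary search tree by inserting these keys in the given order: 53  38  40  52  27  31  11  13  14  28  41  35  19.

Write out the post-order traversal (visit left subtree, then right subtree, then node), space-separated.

19 14 13 11 28 35 31 27 41 52 40 38 53

53: root
38: left child of 53 (depth 1)
40: right child of 38 (depth 2)
52: right child of 40 (depth 3)
27: left child of 38 (depth 2)
31: right child of 27 (depth 3)
11: left child of 27 (depth 3)
13: right child of 11 (depth 4)
14: right child of 13 (depth 5)
28: left child of 31 (depth 4)
41: left child of 52 (depth 4)
35: right child of 31 (depth 4)
19: right child of 14 (depth 6)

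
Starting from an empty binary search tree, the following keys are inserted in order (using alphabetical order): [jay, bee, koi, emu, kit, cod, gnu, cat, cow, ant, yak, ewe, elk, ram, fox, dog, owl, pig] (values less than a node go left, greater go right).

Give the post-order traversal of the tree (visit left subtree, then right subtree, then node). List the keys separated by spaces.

ant cat dog elk cow cod fox ewe gnu emu bee kit pig owl ram yak koi jay

Insert jay: tree is empty, so jay becomes the root.
Insert bee: bee < jay → go left. Place as left child of jay.
Insert koi: koi > jay → go right. Place as right child of jay.
Insert emu: emu < jay → go left; emu > bee → go right. Place as right child of bee.
Insert kit: kit > jay → go right; kit < koi → go left. Place as left child of koi.
Insert cod: cod < jay → go left; cod > bee → go right; cod < emu → go left. Place as left child of emu.
Insert gnu: gnu < jay → go left; gnu > bee → go right; gnu > emu → go right. Place as right child of emu.
Insert cat: cat < jay → go left; cat > bee → go right; cat < emu → go left; cat < cod → go left. Place as left child of cod.
Insert cow: cow < jay → go left; cow > bee → go right; cow < emu → go left; cow > cod → go right. Place as right child of cod.
Insert ant: ant < jay → go left; ant < bee → go left. Place as left child of bee.
Insert yak: yak > jay → go right; yak > koi → go right. Place as right child of koi.
Insert ewe: ewe < jay → go left; ewe > bee → go right; ewe > emu → go right; ewe < gnu → go left. Place as left child of gnu.
Insert elk: elk < jay → go left; elk > bee → go right; elk < emu → go left; elk > cod → go right; elk > cow → go right. Place as right child of cow.
Insert ram: ram > jay → go right; ram > koi → go right; ram < yak → go left. Place as left child of yak.
Insert fox: fox < jay → go left; fox > bee → go right; fox > emu → go right; fox < gnu → go left; fox > ewe → go right. Place as right child of ewe.
Insert dog: dog < jay → go left; dog > bee → go right; dog < emu → go left; dog > cod → go right; dog > cow → go right; dog < elk → go left. Place as left child of elk.
Insert owl: owl > jay → go right; owl > koi → go right; owl < yak → go left; owl < ram → go left. Place as left child of ram.
Insert pig: pig > jay → go right; pig > koi → go right; pig < yak → go left; pig < ram → go left; pig > owl → go right. Place as right child of owl.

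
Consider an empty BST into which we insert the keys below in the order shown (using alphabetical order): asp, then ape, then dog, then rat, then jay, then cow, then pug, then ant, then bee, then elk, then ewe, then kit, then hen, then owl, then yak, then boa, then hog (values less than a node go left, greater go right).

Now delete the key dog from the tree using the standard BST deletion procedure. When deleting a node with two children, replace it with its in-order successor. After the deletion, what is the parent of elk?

Insert asp: tree is empty, so asp becomes the root.
Insert ape: ape < asp → go left. Place as left child of asp.
Insert dog: dog > asp → go right. Place as right child of asp.
Insert rat: rat > asp → go right; rat > dog → go right. Place as right child of dog.
Insert jay: jay > asp → go right; jay > dog → go right; jay < rat → go left. Place as left child of rat.
Insert cow: cow > asp → go right; cow < dog → go left. Place as left child of dog.
Insert pug: pug > asp → go right; pug > dog → go right; pug < rat → go left; pug > jay → go right. Place as right child of jay.
Insert ant: ant < asp → go left; ant < ape → go left. Place as left child of ape.
Insert bee: bee > asp → go right; bee < dog → go left; bee < cow → go left. Place as left child of cow.
Insert elk: elk > asp → go right; elk > dog → go right; elk < rat → go left; elk < jay → go left. Place as left child of jay.
Insert ewe: ewe > asp → go right; ewe > dog → go right; ewe < rat → go left; ewe < jay → go left; ewe > elk → go right. Place as right child of elk.
Insert kit: kit > asp → go right; kit > dog → go right; kit < rat → go left; kit > jay → go right; kit < pug → go left. Place as left child of pug.
Insert hen: hen > asp → go right; hen > dog → go right; hen < rat → go left; hen < jay → go left; hen > elk → go right; hen > ewe → go right. Place as right child of ewe.
Insert owl: owl > asp → go right; owl > dog → go right; owl < rat → go left; owl > jay → go right; owl < pug → go left; owl > kit → go right. Place as right child of kit.
Insert yak: yak > asp → go right; yak > dog → go right; yak > rat → go right. Place as right child of rat.
Insert boa: boa > asp → go right; boa < dog → go left; boa < cow → go left; boa > bee → go right. Place as right child of bee.
Insert hog: hog > asp → go right; hog > dog → go right; hog < rat → go left; hog < jay → go left; hog > elk → go right; hog > ewe → go right; hog > hen → go right. Place as right child of hen.

Delete dog (two children — replace with in-order successor).
After deletion, elk's parent is asp.

asp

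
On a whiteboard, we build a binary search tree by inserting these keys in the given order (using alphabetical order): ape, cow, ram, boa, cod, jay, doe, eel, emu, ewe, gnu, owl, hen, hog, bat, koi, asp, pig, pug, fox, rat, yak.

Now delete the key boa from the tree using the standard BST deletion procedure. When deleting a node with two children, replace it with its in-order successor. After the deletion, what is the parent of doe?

ape: root
cow: right child of ape (depth 1)
ram: right child of cow (depth 2)
boa: left child of cow (depth 2)
cod: right child of boa (depth 3)
jay: left child of ram (depth 3)
doe: left child of jay (depth 4)
eel: right child of doe (depth 5)
emu: right child of eel (depth 6)
ewe: right child of emu (depth 7)
gnu: right child of ewe (depth 8)
owl: right child of jay (depth 4)
hen: right child of gnu (depth 9)
hog: right child of hen (depth 10)
bat: left child of boa (depth 3)
koi: left child of owl (depth 5)
asp: left child of bat (depth 4)
pig: right child of owl (depth 5)
pug: right child of pig (depth 6)
fox: left child of gnu (depth 9)
rat: right child of ram (depth 3)
yak: right child of rat (depth 4)

Delete boa (two children — replace with in-order successor).
After deletion, doe's parent is jay.

jay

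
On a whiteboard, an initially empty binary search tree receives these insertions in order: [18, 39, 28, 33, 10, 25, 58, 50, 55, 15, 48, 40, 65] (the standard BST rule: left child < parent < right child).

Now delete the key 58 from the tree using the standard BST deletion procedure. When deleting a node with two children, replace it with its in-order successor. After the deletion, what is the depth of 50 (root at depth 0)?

3

Insert 18: tree is empty, so 18 becomes the root.
Insert 39: 39 > 18 → go right. Place as right child of 18.
Insert 28: 28 > 18 → go right; 28 < 39 → go left. Place as left child of 39.
Insert 33: 33 > 18 → go right; 33 < 39 → go left; 33 > 28 → go right. Place as right child of 28.
Insert 10: 10 < 18 → go left. Place as left child of 18.
Insert 25: 25 > 18 → go right; 25 < 39 → go left; 25 < 28 → go left. Place as left child of 28.
Insert 58: 58 > 18 → go right; 58 > 39 → go right. Place as right child of 39.
Insert 50: 50 > 18 → go right; 50 > 39 → go right; 50 < 58 → go left. Place as left child of 58.
Insert 55: 55 > 18 → go right; 55 > 39 → go right; 55 < 58 → go left; 55 > 50 → go right. Place as right child of 50.
Insert 15: 15 < 18 → go left; 15 > 10 → go right. Place as right child of 10.
Insert 48: 48 > 18 → go right; 48 > 39 → go right; 48 < 58 → go left; 48 < 50 → go left. Place as left child of 50.
Insert 40: 40 > 18 → go right; 40 > 39 → go right; 40 < 58 → go left; 40 < 50 → go left; 40 < 48 → go left. Place as left child of 48.
Insert 65: 65 > 18 → go right; 65 > 39 → go right; 65 > 58 → go right. Place as right child of 58.

Delete 58 (two children — replace with in-order successor).
After deletion, path to 50: 18 → 39 → 65 → 50.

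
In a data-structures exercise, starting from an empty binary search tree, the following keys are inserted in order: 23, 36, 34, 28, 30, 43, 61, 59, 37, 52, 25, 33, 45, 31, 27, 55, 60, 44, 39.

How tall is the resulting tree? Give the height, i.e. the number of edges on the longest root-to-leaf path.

7

23: root
36: right child of 23 (depth 1)
34: left child of 36 (depth 2)
28: left child of 34 (depth 3)
30: right child of 28 (depth 4)
43: right child of 36 (depth 2)
61: right child of 43 (depth 3)
59: left child of 61 (depth 4)
37: left child of 43 (depth 3)
52: left child of 59 (depth 5)
25: left child of 28 (depth 4)
33: right child of 30 (depth 5)
45: left child of 52 (depth 6)
31: left child of 33 (depth 6)
27: right child of 25 (depth 5)
55: right child of 52 (depth 6)
60: right child of 59 (depth 5)
44: left child of 45 (depth 7)
39: right child of 37 (depth 4)

The deepest node is 44 at depth 7.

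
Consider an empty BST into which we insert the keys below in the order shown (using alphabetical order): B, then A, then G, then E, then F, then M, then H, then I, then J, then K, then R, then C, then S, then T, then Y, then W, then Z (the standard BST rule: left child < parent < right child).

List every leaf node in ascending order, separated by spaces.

A C F K W Z

B: root
A: left child of B (depth 1)
G: right child of B (depth 1)
E: left child of G (depth 2)
F: right child of E (depth 3)
M: right child of G (depth 2)
H: left child of M (depth 3)
I: right child of H (depth 4)
J: right child of I (depth 5)
K: right child of J (depth 6)
R: right child of M (depth 3)
C: left child of E (depth 3)
S: right child of R (depth 4)
T: right child of S (depth 5)
Y: right child of T (depth 6)
W: left child of Y (depth 7)
Z: right child of Y (depth 7)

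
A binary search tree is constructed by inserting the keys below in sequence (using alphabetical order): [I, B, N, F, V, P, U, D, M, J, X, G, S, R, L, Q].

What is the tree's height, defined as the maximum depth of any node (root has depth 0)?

I: root
B: left child of I (depth 1)
N: right child of I (depth 1)
F: right child of B (depth 2)
V: right child of N (depth 2)
P: left child of V (depth 3)
U: right child of P (depth 4)
D: left child of F (depth 3)
M: left child of N (depth 2)
J: left child of M (depth 3)
X: right child of V (depth 3)
G: right child of F (depth 3)
S: left child of U (depth 5)
R: left child of S (depth 6)
L: right child of J (depth 4)
Q: left child of R (depth 7)

The deepest node is Q at depth 7.

7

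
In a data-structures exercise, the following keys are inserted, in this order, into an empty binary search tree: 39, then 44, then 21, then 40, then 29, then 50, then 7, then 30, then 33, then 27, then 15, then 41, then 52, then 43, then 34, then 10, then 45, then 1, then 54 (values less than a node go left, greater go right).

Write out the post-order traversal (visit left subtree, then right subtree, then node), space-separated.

1 10 15 7 27 34 33 30 29 21 43 41 40 45 54 52 50 44 39

Insert 39: tree is empty, so 39 becomes the root.
Insert 44: 44 > 39 → go right. Place as right child of 39.
Insert 21: 21 < 39 → go left. Place as left child of 39.
Insert 40: 40 > 39 → go right; 40 < 44 → go left. Place as left child of 44.
Insert 29: 29 < 39 → go left; 29 > 21 → go right. Place as right child of 21.
Insert 50: 50 > 39 → go right; 50 > 44 → go right. Place as right child of 44.
Insert 7: 7 < 39 → go left; 7 < 21 → go left. Place as left child of 21.
Insert 30: 30 < 39 → go left; 30 > 21 → go right; 30 > 29 → go right. Place as right child of 29.
Insert 33: 33 < 39 → go left; 33 > 21 → go right; 33 > 29 → go right; 33 > 30 → go right. Place as right child of 30.
Insert 27: 27 < 39 → go left; 27 > 21 → go right; 27 < 29 → go left. Place as left child of 29.
Insert 15: 15 < 39 → go left; 15 < 21 → go left; 15 > 7 → go right. Place as right child of 7.
Insert 41: 41 > 39 → go right; 41 < 44 → go left; 41 > 40 → go right. Place as right child of 40.
Insert 52: 52 > 39 → go right; 52 > 44 → go right; 52 > 50 → go right. Place as right child of 50.
Insert 43: 43 > 39 → go right; 43 < 44 → go left; 43 > 40 → go right; 43 > 41 → go right. Place as right child of 41.
Insert 34: 34 < 39 → go left; 34 > 21 → go right; 34 > 29 → go right; 34 > 30 → go right; 34 > 33 → go right. Place as right child of 33.
Insert 10: 10 < 39 → go left; 10 < 21 → go left; 10 > 7 → go right; 10 < 15 → go left. Place as left child of 15.
Insert 45: 45 > 39 → go right; 45 > 44 → go right; 45 < 50 → go left. Place as left child of 50.
Insert 1: 1 < 39 → go left; 1 < 21 → go left; 1 < 7 → go left. Place as left child of 7.
Insert 54: 54 > 39 → go right; 54 > 44 → go right; 54 > 50 → go right; 54 > 52 → go right. Place as right child of 52.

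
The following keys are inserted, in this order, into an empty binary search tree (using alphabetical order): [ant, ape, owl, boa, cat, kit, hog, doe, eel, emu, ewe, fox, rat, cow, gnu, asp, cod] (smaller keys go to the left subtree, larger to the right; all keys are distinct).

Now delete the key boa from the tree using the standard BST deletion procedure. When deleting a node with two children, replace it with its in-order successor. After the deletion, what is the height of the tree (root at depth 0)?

11

Resulting structure (node: left, right):
  ant: L=–, R=ape
  ape: L=–, R=owl
  owl: L=boa, R=rat
  boa: L=asp, R=cat
  cat: L=–, R=kit
  kit: L=hog, R=–
  hog: L=doe, R=–
  doe: L=cow, R=eel
  eel: L=–, R=emu
  emu: L=–, R=ewe
  ewe: L=–, R=fox
  fox: L=–, R=gnu
  rat: L=–, R=–
  cow: L=cod, R=–
  gnu: L=–, R=–
  asp: L=–, R=–
  cod: L=–, R=–

Delete boa (two children — replace with in-order successor).
After deletion, deepest node is gnu at depth 11.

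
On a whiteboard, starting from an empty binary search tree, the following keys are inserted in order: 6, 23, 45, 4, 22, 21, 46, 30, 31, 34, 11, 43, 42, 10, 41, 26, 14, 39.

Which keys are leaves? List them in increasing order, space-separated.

4 10 14 26 39 46

Insert 6: tree is empty, so 6 becomes the root.
Insert 23: 23 > 6 → go right. Place as right child of 6.
Insert 45: 45 > 6 → go right; 45 > 23 → go right. Place as right child of 23.
Insert 4: 4 < 6 → go left. Place as left child of 6.
Insert 22: 22 > 6 → go right; 22 < 23 → go left. Place as left child of 23.
Insert 21: 21 > 6 → go right; 21 < 23 → go left; 21 < 22 → go left. Place as left child of 22.
Insert 46: 46 > 6 → go right; 46 > 23 → go right; 46 > 45 → go right. Place as right child of 45.
Insert 30: 30 > 6 → go right; 30 > 23 → go right; 30 < 45 → go left. Place as left child of 45.
Insert 31: 31 > 6 → go right; 31 > 23 → go right; 31 < 45 → go left; 31 > 30 → go right. Place as right child of 30.
Insert 34: 34 > 6 → go right; 34 > 23 → go right; 34 < 45 → go left; 34 > 30 → go right; 34 > 31 → go right. Place as right child of 31.
Insert 11: 11 > 6 → go right; 11 < 23 → go left; 11 < 22 → go left; 11 < 21 → go left. Place as left child of 21.
Insert 43: 43 > 6 → go right; 43 > 23 → go right; 43 < 45 → go left; 43 > 30 → go right; 43 > 31 → go right; 43 > 34 → go right. Place as right child of 34.
Insert 42: 42 > 6 → go right; 42 > 23 → go right; 42 < 45 → go left; 42 > 30 → go right; 42 > 31 → go right; 42 > 34 → go right; 42 < 43 → go left. Place as left child of 43.
Insert 10: 10 > 6 → go right; 10 < 23 → go left; 10 < 22 → go left; 10 < 21 → go left; 10 < 11 → go left. Place as left child of 11.
Insert 41: 41 > 6 → go right; 41 > 23 → go right; 41 < 45 → go left; 41 > 30 → go right; 41 > 31 → go right; 41 > 34 → go right; 41 < 43 → go left; 41 < 42 → go left. Place as left child of 42.
Insert 26: 26 > 6 → go right; 26 > 23 → go right; 26 < 45 → go left; 26 < 30 → go left. Place as left child of 30.
Insert 14: 14 > 6 → go right; 14 < 23 → go left; 14 < 22 → go left; 14 < 21 → go left; 14 > 11 → go right. Place as right child of 11.
Insert 39: 39 > 6 → go right; 39 > 23 → go right; 39 < 45 → go left; 39 > 30 → go right; 39 > 31 → go right; 39 > 34 → go right; 39 < 43 → go left; 39 < 42 → go left; 39 < 41 → go left. Place as left child of 41.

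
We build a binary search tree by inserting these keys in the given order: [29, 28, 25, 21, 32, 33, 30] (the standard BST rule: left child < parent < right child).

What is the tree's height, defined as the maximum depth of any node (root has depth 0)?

Resulting structure (node: left, right):
  29: L=28, R=32
  28: L=25, R=–
  25: L=21, R=–
  21: L=–, R=–
  32: L=30, R=33
  33: L=–, R=–
  30: L=–, R=–

The deepest node is 21 at depth 3.

3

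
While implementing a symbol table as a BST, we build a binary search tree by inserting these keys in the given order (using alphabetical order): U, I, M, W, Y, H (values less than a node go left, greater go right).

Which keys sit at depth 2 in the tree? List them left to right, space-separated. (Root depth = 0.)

H M Y

Resulting structure (node: left, right):
  U: L=I, R=W
  I: L=H, R=M
  M: L=–, R=–
  W: L=–, R=Y
  Y: L=–, R=–
  H: L=–, R=–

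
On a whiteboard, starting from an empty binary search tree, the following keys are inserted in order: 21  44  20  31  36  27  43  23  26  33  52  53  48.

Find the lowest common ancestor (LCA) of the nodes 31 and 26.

31

Insert 21: tree is empty, so 21 becomes the root.
Insert 44: 44 > 21 → go right. Place as right child of 21.
Insert 20: 20 < 21 → go left. Place as left child of 21.
Insert 31: 31 > 21 → go right; 31 < 44 → go left. Place as left child of 44.
Insert 36: 36 > 21 → go right; 36 < 44 → go left; 36 > 31 → go right. Place as right child of 31.
Insert 27: 27 > 21 → go right; 27 < 44 → go left; 27 < 31 → go left. Place as left child of 31.
Insert 43: 43 > 21 → go right; 43 < 44 → go left; 43 > 31 → go right; 43 > 36 → go right. Place as right child of 36.
Insert 23: 23 > 21 → go right; 23 < 44 → go left; 23 < 31 → go left; 23 < 27 → go left. Place as left child of 27.
Insert 26: 26 > 21 → go right; 26 < 44 → go left; 26 < 31 → go left; 26 < 27 → go left; 26 > 23 → go right. Place as right child of 23.
Insert 33: 33 > 21 → go right; 33 < 44 → go left; 33 > 31 → go right; 33 < 36 → go left. Place as left child of 36.
Insert 52: 52 > 21 → go right; 52 > 44 → go right. Place as right child of 44.
Insert 53: 53 > 21 → go right; 53 > 44 → go right; 53 > 52 → go right. Place as right child of 52.
Insert 48: 48 > 21 → go right; 48 > 44 → go right; 48 < 52 → go left. Place as left child of 52.

Path to 31: 21 → 44 → 31
Path to 26: 21 → 44 → 31 → 27 → 23 → 26
31 lies on both paths and is an ancestor of the other node.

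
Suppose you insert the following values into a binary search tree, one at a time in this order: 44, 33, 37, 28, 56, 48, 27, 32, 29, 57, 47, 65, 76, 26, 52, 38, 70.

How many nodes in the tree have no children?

6

Insert 44: tree is empty, so 44 becomes the root.
Insert 33: 33 < 44 → go left. Place as left child of 44.
Insert 37: 37 < 44 → go left; 37 > 33 → go right. Place as right child of 33.
Insert 28: 28 < 44 → go left; 28 < 33 → go left. Place as left child of 33.
Insert 56: 56 > 44 → go right. Place as right child of 44.
Insert 48: 48 > 44 → go right; 48 < 56 → go left. Place as left child of 56.
Insert 27: 27 < 44 → go left; 27 < 33 → go left; 27 < 28 → go left. Place as left child of 28.
Insert 32: 32 < 44 → go left; 32 < 33 → go left; 32 > 28 → go right. Place as right child of 28.
Insert 29: 29 < 44 → go left; 29 < 33 → go left; 29 > 28 → go right; 29 < 32 → go left. Place as left child of 32.
Insert 57: 57 > 44 → go right; 57 > 56 → go right. Place as right child of 56.
Insert 47: 47 > 44 → go right; 47 < 56 → go left; 47 < 48 → go left. Place as left child of 48.
Insert 65: 65 > 44 → go right; 65 > 56 → go right; 65 > 57 → go right. Place as right child of 57.
Insert 76: 76 > 44 → go right; 76 > 56 → go right; 76 > 57 → go right; 76 > 65 → go right. Place as right child of 65.
Insert 26: 26 < 44 → go left; 26 < 33 → go left; 26 < 28 → go left; 26 < 27 → go left. Place as left child of 27.
Insert 52: 52 > 44 → go right; 52 < 56 → go left; 52 > 48 → go right. Place as right child of 48.
Insert 38: 38 < 44 → go left; 38 > 33 → go right; 38 > 37 → go right. Place as right child of 37.
Insert 70: 70 > 44 → go right; 70 > 56 → go right; 70 > 57 → go right; 70 > 65 → go right; 70 < 76 → go left. Place as left child of 76.

Leaves: 26, 29, 38, 47, 52, 70 — 6 in total.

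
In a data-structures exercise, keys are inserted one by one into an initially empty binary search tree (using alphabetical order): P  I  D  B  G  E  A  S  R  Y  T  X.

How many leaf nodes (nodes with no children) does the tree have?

4

Insert P: tree is empty, so P becomes the root.
Insert I: I < P → go left. Place as left child of P.
Insert D: D < P → go left; D < I → go left. Place as left child of I.
Insert B: B < P → go left; B < I → go left; B < D → go left. Place as left child of D.
Insert G: G < P → go left; G < I → go left; G > D → go right. Place as right child of D.
Insert E: E < P → go left; E < I → go left; E > D → go right; E < G → go left. Place as left child of G.
Insert A: A < P → go left; A < I → go left; A < D → go left; A < B → go left. Place as left child of B.
Insert S: S > P → go right. Place as right child of P.
Insert R: R > P → go right; R < S → go left. Place as left child of S.
Insert Y: Y > P → go right; Y > S → go right. Place as right child of S.
Insert T: T > P → go right; T > S → go right; T < Y → go left. Place as left child of Y.
Insert X: X > P → go right; X > S → go right; X < Y → go left; X > T → go right. Place as right child of T.

Leaves: A, E, R, X — 4 in total.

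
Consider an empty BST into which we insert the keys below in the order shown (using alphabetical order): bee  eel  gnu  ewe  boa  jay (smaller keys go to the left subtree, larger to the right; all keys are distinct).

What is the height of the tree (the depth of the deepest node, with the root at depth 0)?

bee: root
eel: right child of bee (depth 1)
gnu: right child of eel (depth 2)
ewe: left child of gnu (depth 3)
boa: left child of eel (depth 2)
jay: right child of gnu (depth 3)

The deepest node is ewe at depth 3.

3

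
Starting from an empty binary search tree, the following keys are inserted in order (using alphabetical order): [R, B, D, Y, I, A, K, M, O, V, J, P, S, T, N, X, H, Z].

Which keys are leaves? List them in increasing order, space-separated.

A H J N P T X Z

Insert R: tree is empty, so R becomes the root.
Insert B: B < R → go left. Place as left child of R.
Insert D: D < R → go left; D > B → go right. Place as right child of B.
Insert Y: Y > R → go right. Place as right child of R.
Insert I: I < R → go left; I > B → go right; I > D → go right. Place as right child of D.
Insert A: A < R → go left; A < B → go left. Place as left child of B.
Insert K: K < R → go left; K > B → go right; K > D → go right; K > I → go right. Place as right child of I.
Insert M: M < R → go left; M > B → go right; M > D → go right; M > I → go right; M > K → go right. Place as right child of K.
Insert O: O < R → go left; O > B → go right; O > D → go right; O > I → go right; O > K → go right; O > M → go right. Place as right child of M.
Insert V: V > R → go right; V < Y → go left. Place as left child of Y.
Insert J: J < R → go left; J > B → go right; J > D → go right; J > I → go right; J < K → go left. Place as left child of K.
Insert P: P < R → go left; P > B → go right; P > D → go right; P > I → go right; P > K → go right; P > M → go right; P > O → go right. Place as right child of O.
Insert S: S > R → go right; S < Y → go left; S < V → go left. Place as left child of V.
Insert T: T > R → go right; T < Y → go left; T < V → go left; T > S → go right. Place as right child of S.
Insert N: N < R → go left; N > B → go right; N > D → go right; N > I → go right; N > K → go right; N > M → go right; N < O → go left. Place as left child of O.
Insert X: X > R → go right; X < Y → go left; X > V → go right. Place as right child of V.
Insert H: H < R → go left; H > B → go right; H > D → go right; H < I → go left. Place as left child of I.
Insert Z: Z > R → go right; Z > Y → go right. Place as right child of Y.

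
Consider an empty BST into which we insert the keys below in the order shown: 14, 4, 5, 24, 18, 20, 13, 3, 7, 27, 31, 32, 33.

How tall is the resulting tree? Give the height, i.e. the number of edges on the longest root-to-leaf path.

Insert 14: tree is empty, so 14 becomes the root.
Insert 4: 4 < 14 → go left. Place as left child of 14.
Insert 5: 5 < 14 → go left; 5 > 4 → go right. Place as right child of 4.
Insert 24: 24 > 14 → go right. Place as right child of 14.
Insert 18: 18 > 14 → go right; 18 < 24 → go left. Place as left child of 24.
Insert 20: 20 > 14 → go right; 20 < 24 → go left; 20 > 18 → go right. Place as right child of 18.
Insert 13: 13 < 14 → go left; 13 > 4 → go right; 13 > 5 → go right. Place as right child of 5.
Insert 3: 3 < 14 → go left; 3 < 4 → go left. Place as left child of 4.
Insert 7: 7 < 14 → go left; 7 > 4 → go right; 7 > 5 → go right; 7 < 13 → go left. Place as left child of 13.
Insert 27: 27 > 14 → go right; 27 > 24 → go right. Place as right child of 24.
Insert 31: 31 > 14 → go right; 31 > 24 → go right; 31 > 27 → go right. Place as right child of 27.
Insert 32: 32 > 14 → go right; 32 > 24 → go right; 32 > 27 → go right; 32 > 31 → go right. Place as right child of 31.
Insert 33: 33 > 14 → go right; 33 > 24 → go right; 33 > 27 → go right; 33 > 31 → go right; 33 > 32 → go right. Place as right child of 32.

The deepest node is 33 at depth 5.

5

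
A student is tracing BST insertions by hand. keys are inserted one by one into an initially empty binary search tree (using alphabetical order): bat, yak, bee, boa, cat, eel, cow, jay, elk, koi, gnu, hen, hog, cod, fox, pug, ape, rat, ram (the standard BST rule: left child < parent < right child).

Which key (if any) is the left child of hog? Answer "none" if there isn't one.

bat: root
yak: right child of bat (depth 1)
bee: left child of yak (depth 2)
boa: right child of bee (depth 3)
cat: right child of boa (depth 4)
eel: right child of cat (depth 5)
cow: left child of eel (depth 6)
jay: right child of eel (depth 6)
elk: left child of jay (depth 7)
koi: right child of jay (depth 7)
gnu: right child of elk (depth 8)
hen: right child of gnu (depth 9)
hog: right child of hen (depth 10)
cod: left child of cow (depth 7)
fox: left child of gnu (depth 9)
pug: right child of koi (depth 8)
ape: left child of bat (depth 1)
rat: right child of pug (depth 9)
ram: left child of rat (depth 10)

none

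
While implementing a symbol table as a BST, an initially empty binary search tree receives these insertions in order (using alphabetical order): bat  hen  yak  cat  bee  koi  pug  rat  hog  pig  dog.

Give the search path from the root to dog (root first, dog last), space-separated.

bat hen cat dog

Insert bat: tree is empty, so bat becomes the root.
Insert hen: hen > bat → go right. Place as right child of bat.
Insert yak: yak > bat → go right; yak > hen → go right. Place as right child of hen.
Insert cat: cat > bat → go right; cat < hen → go left. Place as left child of hen.
Insert bee: bee > bat → go right; bee < hen → go left; bee < cat → go left. Place as left child of cat.
Insert koi: koi > bat → go right; koi > hen → go right; koi < yak → go left. Place as left child of yak.
Insert pug: pug > bat → go right; pug > hen → go right; pug < yak → go left; pug > koi → go right. Place as right child of koi.
Insert rat: rat > bat → go right; rat > hen → go right; rat < yak → go left; rat > koi → go right; rat > pug → go right. Place as right child of pug.
Insert hog: hog > bat → go right; hog > hen → go right; hog < yak → go left; hog < koi → go left. Place as left child of koi.
Insert pig: pig > bat → go right; pig > hen → go right; pig < yak → go left; pig > koi → go right; pig < pug → go left. Place as left child of pug.
Insert dog: dog > bat → go right; dog < hen → go left; dog > cat → go right. Place as right child of cat.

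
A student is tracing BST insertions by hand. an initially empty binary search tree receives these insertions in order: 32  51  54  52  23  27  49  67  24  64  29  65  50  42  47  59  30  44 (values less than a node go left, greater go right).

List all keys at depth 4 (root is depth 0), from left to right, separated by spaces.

30 47 64

Resulting structure (node: left, right):
  32: L=23, R=51
  51: L=49, R=54
  54: L=52, R=67
  52: L=–, R=–
  23: L=–, R=27
  27: L=24, R=29
  49: L=42, R=50
  67: L=64, R=–
  24: L=–, R=–
  64: L=59, R=65
  29: L=–, R=30
  65: L=–, R=–
  50: L=–, R=–
  42: L=–, R=47
  47: L=44, R=–
  59: L=–, R=–
  30: L=–, R=–
  44: L=–, R=–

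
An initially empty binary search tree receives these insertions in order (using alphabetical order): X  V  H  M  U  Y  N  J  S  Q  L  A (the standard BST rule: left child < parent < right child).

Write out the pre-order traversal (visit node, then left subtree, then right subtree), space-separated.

X V H A M J L U N S Q Y

Insert X: tree is empty, so X becomes the root.
Insert V: V < X → go left. Place as left child of X.
Insert H: H < X → go left; H < V → go left. Place as left child of V.
Insert M: M < X → go left; M < V → go left; M > H → go right. Place as right child of H.
Insert U: U < X → go left; U < V → go left; U > H → go right; U > M → go right. Place as right child of M.
Insert Y: Y > X → go right. Place as right child of X.
Insert N: N < X → go left; N < V → go left; N > H → go right; N > M → go right; N < U → go left. Place as left child of U.
Insert J: J < X → go left; J < V → go left; J > H → go right; J < M → go left. Place as left child of M.
Insert S: S < X → go left; S < V → go left; S > H → go right; S > M → go right; S < U → go left; S > N → go right. Place as right child of N.
Insert Q: Q < X → go left; Q < V → go left; Q > H → go right; Q > M → go right; Q < U → go left; Q > N → go right; Q < S → go left. Place as left child of S.
Insert L: L < X → go left; L < V → go left; L > H → go right; L < M → go left; L > J → go right. Place as right child of J.
Insert A: A < X → go left; A < V → go left; A < H → go left. Place as left child of H.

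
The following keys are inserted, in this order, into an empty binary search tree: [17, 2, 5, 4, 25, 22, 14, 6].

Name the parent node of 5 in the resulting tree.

2

Insert 17: tree is empty, so 17 becomes the root.
Insert 2: 2 < 17 → go left. Place as left child of 17.
Insert 5: 5 < 17 → go left; 5 > 2 → go right. Place as right child of 2.
Insert 4: 4 < 17 → go left; 4 > 2 → go right; 4 < 5 → go left. Place as left child of 5.
Insert 25: 25 > 17 → go right. Place as right child of 17.
Insert 22: 22 > 17 → go right; 22 < 25 → go left. Place as left child of 25.
Insert 14: 14 < 17 → go left; 14 > 2 → go right; 14 > 5 → go right. Place as right child of 5.
Insert 6: 6 < 17 → go left; 6 > 2 → go right; 6 > 5 → go right; 6 < 14 → go left. Place as left child of 14.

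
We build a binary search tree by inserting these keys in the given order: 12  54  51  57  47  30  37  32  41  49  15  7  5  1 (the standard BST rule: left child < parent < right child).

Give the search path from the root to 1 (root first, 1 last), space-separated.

12 7 5 1

12: root
54: right child of 12 (depth 1)
51: left child of 54 (depth 2)
57: right child of 54 (depth 2)
47: left child of 51 (depth 3)
30: left child of 47 (depth 4)
37: right child of 30 (depth 5)
32: left child of 37 (depth 6)
41: right child of 37 (depth 6)
49: right child of 47 (depth 4)
15: left child of 30 (depth 5)
7: left child of 12 (depth 1)
5: left child of 7 (depth 2)
1: left child of 5 (depth 3)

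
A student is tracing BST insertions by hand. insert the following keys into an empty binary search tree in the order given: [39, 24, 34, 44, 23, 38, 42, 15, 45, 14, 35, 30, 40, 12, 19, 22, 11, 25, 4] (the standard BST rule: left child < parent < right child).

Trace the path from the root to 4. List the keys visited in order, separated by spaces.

39: root
24: left child of 39 (depth 1)
34: right child of 24 (depth 2)
44: right child of 39 (depth 1)
23: left child of 24 (depth 2)
38: right child of 34 (depth 3)
42: left child of 44 (depth 2)
15: left child of 23 (depth 3)
45: right child of 44 (depth 2)
14: left child of 15 (depth 4)
35: left child of 38 (depth 4)
30: left child of 34 (depth 3)
40: left child of 42 (depth 3)
12: left child of 14 (depth 5)
19: right child of 15 (depth 4)
22: right child of 19 (depth 5)
11: left child of 12 (depth 6)
25: left child of 30 (depth 4)
4: left child of 11 (depth 7)

39 24 23 15 14 12 11 4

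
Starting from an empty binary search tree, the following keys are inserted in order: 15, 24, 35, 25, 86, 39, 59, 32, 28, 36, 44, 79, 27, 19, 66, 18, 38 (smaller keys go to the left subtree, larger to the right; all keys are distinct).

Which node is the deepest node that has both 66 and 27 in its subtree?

35

Resulting structure (node: left, right):
  15: L=–, R=24
  24: L=19, R=35
  35: L=25, R=86
  25: L=–, R=32
  86: L=39, R=–
  39: L=36, R=59
  59: L=44, R=79
  32: L=28, R=–
  28: L=27, R=–
  36: L=–, R=38
  44: L=–, R=–
  79: L=66, R=–
  27: L=–, R=–
  19: L=18, R=–
  66: L=–, R=–
  18: L=–, R=–
  38: L=–, R=–

Path to 66: 15 → 24 → 35 → 86 → 39 → 59 → 79 → 66
Path to 27: 15 → 24 → 35 → 25 → 32 → 28 → 27
The paths share a prefix ending at 35, then split left and right.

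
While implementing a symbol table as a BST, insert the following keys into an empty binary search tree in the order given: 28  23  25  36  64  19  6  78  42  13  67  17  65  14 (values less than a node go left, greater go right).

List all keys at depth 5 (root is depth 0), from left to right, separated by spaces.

Insert 28: tree is empty, so 28 becomes the root.
Insert 23: 23 < 28 → go left. Place as left child of 28.
Insert 25: 25 < 28 → go left; 25 > 23 → go right. Place as right child of 23.
Insert 36: 36 > 28 → go right. Place as right child of 28.
Insert 64: 64 > 28 → go right; 64 > 36 → go right. Place as right child of 36.
Insert 19: 19 < 28 → go left; 19 < 23 → go left. Place as left child of 23.
Insert 6: 6 < 28 → go left; 6 < 23 → go left; 6 < 19 → go left. Place as left child of 19.
Insert 78: 78 > 28 → go right; 78 > 36 → go right; 78 > 64 → go right. Place as right child of 64.
Insert 42: 42 > 28 → go right; 42 > 36 → go right; 42 < 64 → go left. Place as left child of 64.
Insert 13: 13 < 28 → go left; 13 < 23 → go left; 13 < 19 → go left; 13 > 6 → go right. Place as right child of 6.
Insert 67: 67 > 28 → go right; 67 > 36 → go right; 67 > 64 → go right; 67 < 78 → go left. Place as left child of 78.
Insert 17: 17 < 28 → go left; 17 < 23 → go left; 17 < 19 → go left; 17 > 6 → go right; 17 > 13 → go right. Place as right child of 13.
Insert 65: 65 > 28 → go right; 65 > 36 → go right; 65 > 64 → go right; 65 < 78 → go left; 65 < 67 → go left. Place as left child of 67.
Insert 14: 14 < 28 → go left; 14 < 23 → go left; 14 < 19 → go left; 14 > 6 → go right; 14 > 13 → go right; 14 < 17 → go left. Place as left child of 17.

17 65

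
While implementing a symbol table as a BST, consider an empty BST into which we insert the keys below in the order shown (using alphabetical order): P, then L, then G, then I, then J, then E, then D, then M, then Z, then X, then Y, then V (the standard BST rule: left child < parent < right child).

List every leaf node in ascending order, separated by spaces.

Insert P: tree is empty, so P becomes the root.
Insert L: L < P → go left. Place as left child of P.
Insert G: G < P → go left; G < L → go left. Place as left child of L.
Insert I: I < P → go left; I < L → go left; I > G → go right. Place as right child of G.
Insert J: J < P → go left; J < L → go left; J > G → go right; J > I → go right. Place as right child of I.
Insert E: E < P → go left; E < L → go left; E < G → go left. Place as left child of G.
Insert D: D < P → go left; D < L → go left; D < G → go left; D < E → go left. Place as left child of E.
Insert M: M < P → go left; M > L → go right. Place as right child of L.
Insert Z: Z > P → go right. Place as right child of P.
Insert X: X > P → go right; X < Z → go left. Place as left child of Z.
Insert Y: Y > P → go right; Y < Z → go left; Y > X → go right. Place as right child of X.
Insert V: V > P → go right; V < Z → go left; V < X → go left. Place as left child of X.

D J M V Y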